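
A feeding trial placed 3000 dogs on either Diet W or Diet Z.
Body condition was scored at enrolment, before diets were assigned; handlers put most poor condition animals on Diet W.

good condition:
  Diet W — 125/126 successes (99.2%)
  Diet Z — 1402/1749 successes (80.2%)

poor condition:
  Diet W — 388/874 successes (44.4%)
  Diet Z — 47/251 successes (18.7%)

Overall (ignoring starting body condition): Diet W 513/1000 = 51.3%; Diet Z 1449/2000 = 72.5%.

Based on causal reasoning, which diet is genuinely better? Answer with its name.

Diet W

The starting body condition-specific comparison favours Diet W throughout, but the pooled figures favour Diet Z. The question is whether to condition on starting body condition.
Starting body condition differs across diets for reasons unrelated to any effect of the diet itself, and it separately predicts the outcome — a classic confounder. We must compare within starting body condition levels.
Within each level — good condition: 99.2% vs 80.2%; poor condition: 44.4% vs 18.7% — Diet W is higher every time.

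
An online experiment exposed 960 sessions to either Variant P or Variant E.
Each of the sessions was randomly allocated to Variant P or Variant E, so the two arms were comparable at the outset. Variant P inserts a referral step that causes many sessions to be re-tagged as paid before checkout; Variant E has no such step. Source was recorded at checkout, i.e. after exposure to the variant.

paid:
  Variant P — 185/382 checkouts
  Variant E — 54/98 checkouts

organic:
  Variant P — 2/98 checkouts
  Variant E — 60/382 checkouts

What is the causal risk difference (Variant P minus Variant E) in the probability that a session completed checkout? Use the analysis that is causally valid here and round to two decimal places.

Variant E is higher inside every traffic source stratum but Variant P is higher in aggregate. Whether to stratify depends on how traffic source relates to the variant.
Traffic source here is a post-treatment variable shaped by the variant; conditioning on it would introduce bias rather than remove it. The overall comparison is the causal one.
The causal difference is the pooled difference: 0.390 − 0.237 = +0.152.

+0.15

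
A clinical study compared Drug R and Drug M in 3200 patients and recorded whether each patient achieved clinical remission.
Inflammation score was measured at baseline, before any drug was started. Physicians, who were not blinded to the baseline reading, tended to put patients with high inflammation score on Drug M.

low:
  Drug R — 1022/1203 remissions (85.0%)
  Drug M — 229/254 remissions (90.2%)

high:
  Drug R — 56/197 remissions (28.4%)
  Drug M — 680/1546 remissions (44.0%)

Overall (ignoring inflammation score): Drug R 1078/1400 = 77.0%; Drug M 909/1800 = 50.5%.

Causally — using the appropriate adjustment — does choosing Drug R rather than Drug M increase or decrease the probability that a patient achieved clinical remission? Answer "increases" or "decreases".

Since inflammation score is a pre-existing factor (not a product of the drug) and it affects the outcome on its own, it is a confounder. The stratified rates, not the pooled rate, identify the causal effect.
Within each level — low: 85.0% vs 90.2%; high: 28.4% vs 44.0% — Drug M is higher every time.

decreases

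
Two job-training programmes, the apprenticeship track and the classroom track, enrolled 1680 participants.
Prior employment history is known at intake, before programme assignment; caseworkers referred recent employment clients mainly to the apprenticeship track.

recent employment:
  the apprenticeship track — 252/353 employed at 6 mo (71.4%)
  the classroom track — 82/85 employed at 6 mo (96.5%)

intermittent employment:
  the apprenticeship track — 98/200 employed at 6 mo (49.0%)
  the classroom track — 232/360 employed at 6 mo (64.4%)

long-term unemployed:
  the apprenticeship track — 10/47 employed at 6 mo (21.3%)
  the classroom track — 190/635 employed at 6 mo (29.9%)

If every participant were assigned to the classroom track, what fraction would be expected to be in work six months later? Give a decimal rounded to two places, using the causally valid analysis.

Since prior employment history is a pre-existing factor (not a product of the programme) and it affects the outcome on its own, it is a confounder. The stratified rates, not the pooled rate, identify the causal effect.
Standardising the classroom track to the population prior employment history mix: 0.261·82/85 + 0.333·232/360 + 0.406·190/635 = 0.588.

0.59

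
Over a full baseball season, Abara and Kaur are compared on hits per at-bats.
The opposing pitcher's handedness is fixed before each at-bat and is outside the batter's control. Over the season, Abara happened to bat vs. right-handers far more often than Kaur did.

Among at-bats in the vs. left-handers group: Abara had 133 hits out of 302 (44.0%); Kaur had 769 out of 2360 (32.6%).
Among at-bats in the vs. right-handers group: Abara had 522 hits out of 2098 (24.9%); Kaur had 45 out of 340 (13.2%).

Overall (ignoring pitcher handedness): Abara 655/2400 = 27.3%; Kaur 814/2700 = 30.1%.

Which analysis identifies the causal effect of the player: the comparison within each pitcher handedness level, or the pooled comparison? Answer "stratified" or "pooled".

stratified

Pitcher handedness is set before the player has any effect — it is not caused by the player — and it independently drives the outcome. That makes it a confounder, so the causal comparison is within pitcher handedness levels.
Within each level — vs. left-handers: 44.0% vs 32.6%; vs. right-handers: 24.9% vs 13.2% — Abara is higher every time.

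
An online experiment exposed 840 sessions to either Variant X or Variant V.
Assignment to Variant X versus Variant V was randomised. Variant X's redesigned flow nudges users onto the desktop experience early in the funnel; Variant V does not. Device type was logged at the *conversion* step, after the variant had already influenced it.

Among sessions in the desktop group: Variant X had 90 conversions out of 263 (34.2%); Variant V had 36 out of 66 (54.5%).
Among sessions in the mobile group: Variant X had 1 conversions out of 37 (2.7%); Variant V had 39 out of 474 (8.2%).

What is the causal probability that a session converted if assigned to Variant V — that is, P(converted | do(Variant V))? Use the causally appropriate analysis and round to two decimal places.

0.14

Variant V is higher inside every device type stratum but Variant X is higher in aggregate. Whether to stratify depends on how device type relates to the variant.
The distribution of device type is itself part of what the variant does — it is an intermediate outcome. Holding it fixed would remove that part of the effect; the total effect is the pooled difference.
So P(outcome | do(Variant V)) is just the pooled rate for Variant V: 75/540 = 0.139.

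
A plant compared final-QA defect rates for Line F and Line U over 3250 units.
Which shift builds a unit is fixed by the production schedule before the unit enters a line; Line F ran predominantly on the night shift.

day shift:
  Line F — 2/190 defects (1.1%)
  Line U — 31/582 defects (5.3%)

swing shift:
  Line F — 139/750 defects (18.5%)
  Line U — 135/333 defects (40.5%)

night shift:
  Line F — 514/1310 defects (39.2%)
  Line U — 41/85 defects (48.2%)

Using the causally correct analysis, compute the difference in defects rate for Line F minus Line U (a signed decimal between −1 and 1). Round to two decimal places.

Within every shift level Line F has the lower rate, yet pooled Line U does — Simpson's reversal.
Shift satisfies the back-door criterion: it is not a descendant of the line, and it blocks the spurious path from line to outcome. Adjusting for it (i.e., using the within-shift rates) gives the causal effect.
Adjusting over the population distribution of shift: 0.238·(0.011−0.053) + 0.333·(0.185−0.405) + 0.429·(0.392−0.482) = -0.122.

-0.12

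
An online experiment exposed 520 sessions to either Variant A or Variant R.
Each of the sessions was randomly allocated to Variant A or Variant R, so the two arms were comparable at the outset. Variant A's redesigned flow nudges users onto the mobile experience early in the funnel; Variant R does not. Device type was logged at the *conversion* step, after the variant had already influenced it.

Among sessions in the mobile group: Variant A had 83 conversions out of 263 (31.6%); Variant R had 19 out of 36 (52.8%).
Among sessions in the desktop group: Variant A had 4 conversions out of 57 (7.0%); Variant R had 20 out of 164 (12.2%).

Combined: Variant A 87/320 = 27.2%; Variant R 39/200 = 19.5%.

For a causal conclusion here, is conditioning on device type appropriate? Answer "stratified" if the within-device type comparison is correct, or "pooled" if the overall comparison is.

Because the variant influences device type, device type is a post-treatment mediator, not a confounder. Stratifying on it would bias the estimate; the causal effect is the crude pooled difference.
Pooled: Variant A 27.2% vs Variant R 19.5%; Variant A is higher overall.

pooled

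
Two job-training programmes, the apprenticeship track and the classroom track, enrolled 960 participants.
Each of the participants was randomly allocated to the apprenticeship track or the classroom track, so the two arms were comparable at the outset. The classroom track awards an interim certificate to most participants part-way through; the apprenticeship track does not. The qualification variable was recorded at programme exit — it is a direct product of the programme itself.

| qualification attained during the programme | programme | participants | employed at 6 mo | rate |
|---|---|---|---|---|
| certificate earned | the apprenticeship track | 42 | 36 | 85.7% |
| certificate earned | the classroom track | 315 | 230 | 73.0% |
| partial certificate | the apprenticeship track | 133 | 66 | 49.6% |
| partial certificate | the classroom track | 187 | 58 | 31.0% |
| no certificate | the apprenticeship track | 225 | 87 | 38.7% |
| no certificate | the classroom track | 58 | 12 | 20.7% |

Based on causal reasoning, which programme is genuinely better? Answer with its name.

Qualification attained during the programme lies on the pathway programme → qualification attained during the programme → outcome, so adjusting for it blocks the indirect effect. For the total causal effect of programme, use the unadjusted pooled rates.
Pooled: the apprenticeship track 47.2% vs the classroom track 53.6%; the classroom track is higher overall.

the classroom track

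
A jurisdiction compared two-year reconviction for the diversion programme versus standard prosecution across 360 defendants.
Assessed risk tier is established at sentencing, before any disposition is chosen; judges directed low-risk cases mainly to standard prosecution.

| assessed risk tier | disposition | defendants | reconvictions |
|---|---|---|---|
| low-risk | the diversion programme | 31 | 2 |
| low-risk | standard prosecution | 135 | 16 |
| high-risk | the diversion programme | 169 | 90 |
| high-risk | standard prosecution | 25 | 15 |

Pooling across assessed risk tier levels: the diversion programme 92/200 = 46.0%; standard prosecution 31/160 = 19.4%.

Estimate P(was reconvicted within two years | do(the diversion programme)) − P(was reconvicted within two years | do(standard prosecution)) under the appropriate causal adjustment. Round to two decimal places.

-0.06

The assessed risk tier-specific comparison favours the diversion programme throughout, but the pooled figures favour standard prosecution. The question is whether to condition on assessed risk tier.
Since assessed risk tier is a pre-existing factor (not a product of the disposition) and it affects the outcome on its own, it is a confounder. The stratified rates, not the pooled rate, identify the causal effect.
Adjusting over the population distribution of assessed risk tier: 0.461·(0.065−0.119) + 0.539·(0.533−0.600) = -0.061.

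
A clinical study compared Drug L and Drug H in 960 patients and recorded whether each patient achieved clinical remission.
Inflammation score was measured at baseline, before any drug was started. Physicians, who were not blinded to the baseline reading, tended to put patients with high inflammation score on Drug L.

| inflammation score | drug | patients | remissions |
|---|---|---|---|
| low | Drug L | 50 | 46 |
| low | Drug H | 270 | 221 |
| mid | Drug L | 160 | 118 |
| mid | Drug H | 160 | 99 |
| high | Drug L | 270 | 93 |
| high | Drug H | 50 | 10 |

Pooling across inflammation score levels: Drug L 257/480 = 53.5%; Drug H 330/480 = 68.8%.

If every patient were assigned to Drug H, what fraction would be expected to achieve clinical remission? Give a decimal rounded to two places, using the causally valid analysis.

0.55

Within every inflammation score level Drug L has the higher rate, yet pooled Drug H does — Simpson's reversal.
Since inflammation score is a pre-existing factor (not a product of the drug) and it affects the outcome on its own, it is a confounder. The stratified rates, not the pooled rate, identify the causal effect.
Standardising Drug H to the population inflammation score mix: 0.333·221/270 + 0.333·99/160 + 0.333·10/50 = 0.546.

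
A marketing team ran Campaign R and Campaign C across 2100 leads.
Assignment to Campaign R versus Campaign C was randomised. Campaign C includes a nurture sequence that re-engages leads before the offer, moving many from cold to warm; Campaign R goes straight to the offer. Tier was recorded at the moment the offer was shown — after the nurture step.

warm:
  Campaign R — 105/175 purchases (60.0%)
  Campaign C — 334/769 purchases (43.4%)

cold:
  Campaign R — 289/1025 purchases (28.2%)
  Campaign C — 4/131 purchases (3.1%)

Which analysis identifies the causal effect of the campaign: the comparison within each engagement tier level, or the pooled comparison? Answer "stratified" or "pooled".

Engagement tier is downstream of the campaign. One should not condition on a consequence of treatment, so the overall rates are the right comparison.
Pooled: Campaign R 32.8% vs Campaign C 37.6%; Campaign C is higher overall.

pooled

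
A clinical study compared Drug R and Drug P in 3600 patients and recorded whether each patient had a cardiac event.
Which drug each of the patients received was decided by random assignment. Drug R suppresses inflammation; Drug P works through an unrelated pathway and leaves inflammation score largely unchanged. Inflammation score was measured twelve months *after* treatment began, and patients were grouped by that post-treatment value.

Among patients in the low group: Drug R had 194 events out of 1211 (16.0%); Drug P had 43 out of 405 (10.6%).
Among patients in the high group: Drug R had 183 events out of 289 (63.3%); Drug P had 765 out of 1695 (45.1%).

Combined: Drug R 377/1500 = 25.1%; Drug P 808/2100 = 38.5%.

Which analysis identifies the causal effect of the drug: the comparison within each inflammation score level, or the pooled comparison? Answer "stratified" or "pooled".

pooled

Inflammation score lies on the pathway drug → inflammation score → outcome, so adjusting for it blocks the indirect effect. For the total causal effect of drug, use the unadjusted pooled rates.
Pooled: Drug R 25.1% vs Drug P 38.5%; Drug R is lower overall.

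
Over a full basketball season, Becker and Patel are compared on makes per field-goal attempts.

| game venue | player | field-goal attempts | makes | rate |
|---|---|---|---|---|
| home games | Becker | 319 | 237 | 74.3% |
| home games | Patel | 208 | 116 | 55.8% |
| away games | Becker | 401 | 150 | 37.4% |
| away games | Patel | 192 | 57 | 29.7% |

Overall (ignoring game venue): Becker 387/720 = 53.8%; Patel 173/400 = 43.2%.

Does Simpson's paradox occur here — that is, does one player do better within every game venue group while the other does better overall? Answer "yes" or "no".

Within each game venue level (home games 74.3% vs 55.8%; away games 37.4% vs 29.7%), Becker has the higher rate every time. Pooled: 53.8% vs 43.2% — Becker has the higher rate overall. They agree.

no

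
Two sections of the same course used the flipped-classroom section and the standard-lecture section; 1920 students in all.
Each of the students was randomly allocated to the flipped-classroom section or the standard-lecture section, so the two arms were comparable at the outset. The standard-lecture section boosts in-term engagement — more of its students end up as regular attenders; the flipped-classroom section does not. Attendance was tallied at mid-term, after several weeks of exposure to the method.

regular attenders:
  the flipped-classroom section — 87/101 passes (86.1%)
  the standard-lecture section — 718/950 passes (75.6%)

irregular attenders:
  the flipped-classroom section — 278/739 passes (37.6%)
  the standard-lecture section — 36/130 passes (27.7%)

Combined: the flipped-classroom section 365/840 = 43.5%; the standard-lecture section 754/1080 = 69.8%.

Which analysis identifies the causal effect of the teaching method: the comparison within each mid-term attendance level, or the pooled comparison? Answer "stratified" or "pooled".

The stratified and pooled comparisons disagree (the flipped-classroom section wins within each mid-term attendance; the standard-lecture section wins overall), so the answer turns on the causal role of mid-term attendance.
Mid-term attendance is recorded after the teaching method and is itself shifted by it — it sits on the causal path from teaching method to outcome. Conditioning on a mediator would strip out part of the effect we want; the pooled comparison gives the total causal effect.
Pooled: the flipped-classroom section 43.5% vs the standard-lecture section 69.8%; the standard-lecture section is higher overall.

pooled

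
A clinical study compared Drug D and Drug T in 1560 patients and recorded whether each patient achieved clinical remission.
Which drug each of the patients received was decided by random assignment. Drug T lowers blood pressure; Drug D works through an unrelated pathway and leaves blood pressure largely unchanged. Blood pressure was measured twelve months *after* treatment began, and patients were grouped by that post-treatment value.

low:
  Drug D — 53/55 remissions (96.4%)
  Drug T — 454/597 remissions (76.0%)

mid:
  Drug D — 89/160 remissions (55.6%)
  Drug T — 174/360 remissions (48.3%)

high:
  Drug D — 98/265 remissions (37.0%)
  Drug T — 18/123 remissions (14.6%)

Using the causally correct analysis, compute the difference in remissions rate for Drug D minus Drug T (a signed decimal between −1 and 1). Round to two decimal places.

-0.10

The blood pressure-specific comparison favours Drug D throughout, but the pooled figures favour Drug T. The question is whether to condition on blood pressure.
Because the drug influences blood pressure, blood pressure is a post-treatment mediator, not a confounder. Stratifying on it would bias the estimate; the causal effect is the crude pooled difference.
The causal difference is the pooled difference: 0.500 − 0.598 = -0.098.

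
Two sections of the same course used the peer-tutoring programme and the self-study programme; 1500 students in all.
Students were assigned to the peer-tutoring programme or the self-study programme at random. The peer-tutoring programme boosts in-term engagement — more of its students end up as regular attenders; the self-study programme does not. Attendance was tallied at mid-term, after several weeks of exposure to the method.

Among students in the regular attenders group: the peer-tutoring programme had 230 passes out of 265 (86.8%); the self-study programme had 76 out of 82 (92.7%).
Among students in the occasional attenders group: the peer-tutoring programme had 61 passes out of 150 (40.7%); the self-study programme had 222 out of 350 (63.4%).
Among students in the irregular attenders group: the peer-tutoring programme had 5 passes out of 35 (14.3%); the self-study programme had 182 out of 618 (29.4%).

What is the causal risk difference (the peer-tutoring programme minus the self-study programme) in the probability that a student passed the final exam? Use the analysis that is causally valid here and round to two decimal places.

+0.20

the self-study programme is higher inside every mid-term attendance stratum but the peer-tutoring programme is higher in aggregate. Whether to stratify depends on how mid-term attendance relates to the teaching method.
Mid-term attendance is downstream of the teaching method. One should not condition on a consequence of treatment, so the overall rates are the right comparison.
The causal difference is the pooled difference: 0.658 − 0.457 = +0.201.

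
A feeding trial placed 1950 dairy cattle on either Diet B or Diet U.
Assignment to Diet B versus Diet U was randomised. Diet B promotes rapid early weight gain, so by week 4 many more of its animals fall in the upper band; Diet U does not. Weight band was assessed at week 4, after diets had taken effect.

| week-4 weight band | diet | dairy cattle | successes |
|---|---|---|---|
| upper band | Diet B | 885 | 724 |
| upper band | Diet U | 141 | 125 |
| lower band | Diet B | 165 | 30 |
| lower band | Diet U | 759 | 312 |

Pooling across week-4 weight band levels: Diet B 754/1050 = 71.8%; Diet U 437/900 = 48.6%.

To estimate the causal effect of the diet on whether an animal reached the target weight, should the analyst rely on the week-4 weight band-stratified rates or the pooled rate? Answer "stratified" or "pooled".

pooled

Week-4 weight band lies on the pathway diet → week-4 weight band → outcome, so adjusting for it blocks the indirect effect. For the total causal effect of diet, use the unadjusted pooled rates.
Pooled: Diet B 71.8% vs Diet U 48.6%; Diet B is higher overall.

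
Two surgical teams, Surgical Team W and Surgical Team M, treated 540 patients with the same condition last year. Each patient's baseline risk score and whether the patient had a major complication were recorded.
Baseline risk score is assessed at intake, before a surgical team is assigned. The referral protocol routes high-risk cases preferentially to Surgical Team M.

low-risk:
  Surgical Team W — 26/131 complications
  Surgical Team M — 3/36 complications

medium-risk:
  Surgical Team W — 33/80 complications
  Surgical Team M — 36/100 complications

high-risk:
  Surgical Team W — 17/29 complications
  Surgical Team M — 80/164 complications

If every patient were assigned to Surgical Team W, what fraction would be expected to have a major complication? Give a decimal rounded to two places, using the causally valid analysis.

Here baseline risk score is a common cause — it drives both which surgical team a case falls under and the outcome. The crude comparison mixes populations; the stratum-specific rates are the causally relevant ones.
Standardising Surgical Team W to the population baseline risk score mix: 0.309·26/131 + 0.333·33/80 + 0.357·17/29 = 0.408.

0.41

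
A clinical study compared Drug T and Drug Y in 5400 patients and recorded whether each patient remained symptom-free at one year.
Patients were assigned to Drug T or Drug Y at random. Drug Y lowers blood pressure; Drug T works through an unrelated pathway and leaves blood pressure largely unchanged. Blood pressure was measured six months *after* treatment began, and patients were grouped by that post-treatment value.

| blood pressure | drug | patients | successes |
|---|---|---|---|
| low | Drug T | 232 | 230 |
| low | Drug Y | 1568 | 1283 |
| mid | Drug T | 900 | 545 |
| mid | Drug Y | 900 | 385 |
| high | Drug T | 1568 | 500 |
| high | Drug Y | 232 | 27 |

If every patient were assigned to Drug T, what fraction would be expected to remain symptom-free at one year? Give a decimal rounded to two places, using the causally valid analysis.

0.47

The distribution of blood pressure is itself part of what the drug does — it is an intermediate outcome. Holding it fixed would remove that part of the effect; the total effect is the pooled difference.
So P(outcome | do(Drug T)) is just the pooled rate for Drug T: 1275/2700 = 0.472.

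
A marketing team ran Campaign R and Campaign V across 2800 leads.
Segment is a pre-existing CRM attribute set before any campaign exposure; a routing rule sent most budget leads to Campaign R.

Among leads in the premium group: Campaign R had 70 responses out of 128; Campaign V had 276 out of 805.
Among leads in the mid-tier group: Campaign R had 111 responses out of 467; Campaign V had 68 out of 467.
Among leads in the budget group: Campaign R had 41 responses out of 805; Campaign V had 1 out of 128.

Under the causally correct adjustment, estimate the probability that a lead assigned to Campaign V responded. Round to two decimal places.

Nothing the campaign does changes customer segment; the imbalance is an allocation artefact. With customer segment also predicting the outcome, the pooled figure is confounded, and the within-stratum comparison is the causal one.
Standardising Campaign V to the population customer segment mix: 0.333·276/805 + 0.334·68/467 + 0.333·1/128 = 0.165.

0.17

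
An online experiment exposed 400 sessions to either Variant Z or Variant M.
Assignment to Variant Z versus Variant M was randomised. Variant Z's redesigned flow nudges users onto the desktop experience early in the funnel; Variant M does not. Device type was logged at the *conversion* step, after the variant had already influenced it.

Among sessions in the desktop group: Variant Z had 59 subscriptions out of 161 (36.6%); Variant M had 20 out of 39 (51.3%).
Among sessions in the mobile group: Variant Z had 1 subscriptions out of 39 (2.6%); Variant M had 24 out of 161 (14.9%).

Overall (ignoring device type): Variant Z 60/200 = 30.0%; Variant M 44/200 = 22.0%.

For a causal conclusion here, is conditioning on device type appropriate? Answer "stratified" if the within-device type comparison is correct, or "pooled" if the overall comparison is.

The device type-specific comparison favours Variant M throughout, but the pooled figures favour Variant Z. The question is whether to condition on device type.
Device type lies on the pathway variant → device type → outcome, so adjusting for it blocks the indirect effect. For the total causal effect of variant, use the unadjusted pooled rates.
Pooled: Variant Z 30.0% vs Variant M 22.0%; Variant Z is higher overall.

pooled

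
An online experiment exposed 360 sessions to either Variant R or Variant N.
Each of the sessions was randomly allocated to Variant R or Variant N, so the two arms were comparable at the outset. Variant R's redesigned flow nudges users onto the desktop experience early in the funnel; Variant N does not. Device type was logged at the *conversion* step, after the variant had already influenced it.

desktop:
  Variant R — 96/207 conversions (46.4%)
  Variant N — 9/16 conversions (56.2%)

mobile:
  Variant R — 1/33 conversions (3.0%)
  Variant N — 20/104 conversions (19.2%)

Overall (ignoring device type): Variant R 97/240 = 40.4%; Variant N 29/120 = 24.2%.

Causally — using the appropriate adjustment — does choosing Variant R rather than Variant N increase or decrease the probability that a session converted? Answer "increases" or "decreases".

Device type lies on the pathway variant → device type → outcome, so adjusting for it blocks the indirect effect. For the total causal effect of variant, use the unadjusted pooled rates.
Pooled: Variant R 40.4% vs Variant N 24.2%; Variant R is higher overall.

increases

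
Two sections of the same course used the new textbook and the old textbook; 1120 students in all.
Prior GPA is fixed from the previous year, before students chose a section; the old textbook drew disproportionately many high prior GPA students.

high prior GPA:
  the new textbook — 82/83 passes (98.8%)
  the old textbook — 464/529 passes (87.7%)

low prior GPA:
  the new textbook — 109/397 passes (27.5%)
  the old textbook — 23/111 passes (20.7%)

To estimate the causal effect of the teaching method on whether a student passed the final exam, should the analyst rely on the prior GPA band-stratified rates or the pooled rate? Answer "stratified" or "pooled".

stratified

The stratified and pooled comparisons disagree (the new textbook wins within each prior GPA band; the old textbook wins overall), so the answer turns on the causal role of prior GPA band.
Nothing the teaching method does changes prior GPA band; the imbalance is an allocation artefact. With prior GPA band also predicting the outcome, the pooled figure is confounded, and the within-stratum comparison is the causal one.
Within each level — high prior GPA: 98.8% vs 87.7%; low prior GPA: 27.5% vs 20.7% — the new textbook is higher every time.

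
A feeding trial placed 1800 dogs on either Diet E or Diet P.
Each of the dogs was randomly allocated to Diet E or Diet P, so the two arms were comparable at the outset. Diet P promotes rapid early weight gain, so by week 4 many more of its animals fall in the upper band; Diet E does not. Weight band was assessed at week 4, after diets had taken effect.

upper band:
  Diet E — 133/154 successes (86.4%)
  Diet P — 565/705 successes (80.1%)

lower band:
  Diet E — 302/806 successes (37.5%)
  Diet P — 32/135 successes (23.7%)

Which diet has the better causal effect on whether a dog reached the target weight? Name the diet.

Diet P

Week-4 weight band is recorded after the diet and is itself shifted by it — it sits on the causal path from diet to outcome. Conditioning on a mediator would strip out part of the effect we want; the pooled comparison gives the total causal effect.
Pooled: Diet E 45.3% vs Diet P 71.1%; Diet P is higher overall.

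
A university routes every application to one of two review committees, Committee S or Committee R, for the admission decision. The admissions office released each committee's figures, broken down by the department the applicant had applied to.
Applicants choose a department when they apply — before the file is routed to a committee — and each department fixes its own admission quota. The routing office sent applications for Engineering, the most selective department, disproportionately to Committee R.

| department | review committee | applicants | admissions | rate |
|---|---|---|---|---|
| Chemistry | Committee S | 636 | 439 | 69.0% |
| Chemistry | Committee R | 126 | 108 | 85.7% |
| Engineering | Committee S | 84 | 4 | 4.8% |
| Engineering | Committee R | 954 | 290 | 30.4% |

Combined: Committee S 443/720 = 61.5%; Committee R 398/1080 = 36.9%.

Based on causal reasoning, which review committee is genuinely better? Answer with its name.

Department satisfies the back-door criterion: it is not a descendant of the review committee, and it blocks the spurious path from review committee to outcome. Adjusting for it (i.e., using the within-department rates) gives the causal effect.
Within each level — Chemistry: 69.0% vs 85.7%; Engineering: 4.8% vs 30.4% — Committee R is higher every time.

Committee R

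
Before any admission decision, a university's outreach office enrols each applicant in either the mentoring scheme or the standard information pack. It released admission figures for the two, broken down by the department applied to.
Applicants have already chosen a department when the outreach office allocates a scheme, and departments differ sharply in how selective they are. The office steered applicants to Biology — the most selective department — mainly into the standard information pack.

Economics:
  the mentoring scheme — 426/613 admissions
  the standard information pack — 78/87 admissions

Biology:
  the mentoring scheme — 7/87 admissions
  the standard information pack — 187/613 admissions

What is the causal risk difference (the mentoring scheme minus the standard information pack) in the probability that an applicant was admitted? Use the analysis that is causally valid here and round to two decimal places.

The imbalance in department arose from how applicants were allocated, not from anything the outreach scheme did; and department independently affects the outcome. The pooled gap is confounded — condition on department.
Adjusting over the population distribution of department: 0.500·(0.695−0.897) + 0.500·(0.080−0.305) = -0.213.

-0.21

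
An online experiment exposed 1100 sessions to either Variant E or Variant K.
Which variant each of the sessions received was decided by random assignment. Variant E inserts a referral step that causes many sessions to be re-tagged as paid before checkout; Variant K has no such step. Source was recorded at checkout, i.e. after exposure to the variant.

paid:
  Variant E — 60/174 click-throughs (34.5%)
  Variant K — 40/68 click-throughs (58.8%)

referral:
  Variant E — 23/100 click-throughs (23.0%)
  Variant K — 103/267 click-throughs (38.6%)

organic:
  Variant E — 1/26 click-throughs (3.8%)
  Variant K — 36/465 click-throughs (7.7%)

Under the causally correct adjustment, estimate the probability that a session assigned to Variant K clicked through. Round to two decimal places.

0.22

Because the variant influences traffic source, traffic source is a post-treatment mediator, not a confounder. Stratifying on it would bias the estimate; the causal effect is the crude pooled difference.
So P(outcome | do(Variant K)) is just the pooled rate for Variant K: 179/800 = 0.224.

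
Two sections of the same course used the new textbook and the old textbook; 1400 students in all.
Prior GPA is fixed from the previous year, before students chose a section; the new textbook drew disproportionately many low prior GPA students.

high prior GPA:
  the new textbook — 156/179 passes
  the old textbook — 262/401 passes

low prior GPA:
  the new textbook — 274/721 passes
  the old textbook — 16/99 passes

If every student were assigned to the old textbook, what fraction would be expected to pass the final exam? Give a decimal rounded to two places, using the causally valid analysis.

Within every prior GPA band level the new textbook has the higher rate, yet pooled the old textbook does — Simpson's reversal.
Prior GPA band is set before the teaching method has any effect — it is not caused by the teaching method — and it independently drives the outcome. That makes it a confounder, so the causal comparison is within prior GPA band levels.
Standardising the old textbook to the population prior GPA band mix: 0.414·262/401 + 0.586·16/99 = 0.365.

0.37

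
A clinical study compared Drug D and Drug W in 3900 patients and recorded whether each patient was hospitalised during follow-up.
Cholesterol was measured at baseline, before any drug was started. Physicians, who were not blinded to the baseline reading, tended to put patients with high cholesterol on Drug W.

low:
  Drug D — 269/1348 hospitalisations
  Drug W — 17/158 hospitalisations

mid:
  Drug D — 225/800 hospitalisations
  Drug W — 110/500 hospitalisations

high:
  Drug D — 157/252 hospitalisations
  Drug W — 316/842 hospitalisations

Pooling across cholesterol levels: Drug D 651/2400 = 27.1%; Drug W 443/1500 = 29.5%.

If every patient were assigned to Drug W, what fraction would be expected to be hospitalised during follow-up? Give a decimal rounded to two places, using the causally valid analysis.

0.22

Within every cholesterol level Drug W has the lower rate, yet pooled Drug D does — Simpson's reversal.
Cholesterol is set before the drug has any effect — it is not caused by the drug — and it independently drives the outcome. That makes it a confounder, so the causal comparison is within cholesterol levels.
Standardising Drug W to the population cholesterol mix: 0.386·17/158 + 0.333·110/500 + 0.281·316/842 = 0.220.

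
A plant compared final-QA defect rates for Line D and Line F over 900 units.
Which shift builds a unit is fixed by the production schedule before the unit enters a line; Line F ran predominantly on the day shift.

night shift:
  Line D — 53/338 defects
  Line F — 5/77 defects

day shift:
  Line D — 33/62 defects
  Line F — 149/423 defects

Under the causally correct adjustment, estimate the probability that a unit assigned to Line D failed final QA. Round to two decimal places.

0.36

Nothing the line does changes shift; the imbalance is an allocation artefact. With shift also predicting the outcome, the pooled figure is confounded, and the within-stratum comparison is the causal one.
Standardising Line D to the population shift mix: 0.461·53/338 + 0.539·33/62 = 0.359.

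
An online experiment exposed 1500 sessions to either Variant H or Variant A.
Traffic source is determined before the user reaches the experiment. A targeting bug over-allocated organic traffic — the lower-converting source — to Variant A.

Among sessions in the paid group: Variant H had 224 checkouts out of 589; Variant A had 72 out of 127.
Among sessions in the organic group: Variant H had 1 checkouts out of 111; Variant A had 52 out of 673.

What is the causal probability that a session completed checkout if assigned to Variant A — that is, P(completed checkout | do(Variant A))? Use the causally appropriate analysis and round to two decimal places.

Within every traffic source level Variant A has the higher rate, yet pooled Variant H does — Simpson's reversal.
Traffic source is set before the variant has any effect — it is not caused by the variant — and it independently drives the outcome. That makes it a confounder, so the causal comparison is within traffic source levels.
Standardising Variant A to the population traffic source mix: 0.477·72/127 + 0.523·52/673 = 0.311.

0.31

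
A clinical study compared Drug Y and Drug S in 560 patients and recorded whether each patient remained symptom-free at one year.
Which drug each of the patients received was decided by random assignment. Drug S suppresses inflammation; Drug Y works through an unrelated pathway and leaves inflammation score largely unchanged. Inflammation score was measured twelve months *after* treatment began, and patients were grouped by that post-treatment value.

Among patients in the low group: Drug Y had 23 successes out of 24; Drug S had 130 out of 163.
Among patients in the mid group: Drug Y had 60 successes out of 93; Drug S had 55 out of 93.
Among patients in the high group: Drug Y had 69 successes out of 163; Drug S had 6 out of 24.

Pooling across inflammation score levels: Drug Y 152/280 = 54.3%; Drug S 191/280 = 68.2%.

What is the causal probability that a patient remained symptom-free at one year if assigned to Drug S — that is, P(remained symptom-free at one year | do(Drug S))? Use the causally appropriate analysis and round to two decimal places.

0.68

Inflammation score here is a post-treatment variable shaped by the drug; conditioning on it would introduce bias rather than remove it. The overall comparison is the causal one.
So P(outcome | do(Drug S)) is just the pooled rate for Drug S: 191/280 = 0.682.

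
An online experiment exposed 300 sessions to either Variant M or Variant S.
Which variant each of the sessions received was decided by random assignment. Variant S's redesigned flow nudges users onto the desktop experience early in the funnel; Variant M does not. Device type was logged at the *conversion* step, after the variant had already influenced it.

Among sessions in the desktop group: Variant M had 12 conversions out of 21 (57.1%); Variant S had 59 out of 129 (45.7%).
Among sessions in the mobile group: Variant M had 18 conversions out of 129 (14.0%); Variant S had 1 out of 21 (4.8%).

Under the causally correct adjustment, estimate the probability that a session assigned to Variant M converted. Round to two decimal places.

0.20

Because the variant influences device type, device type is a post-treatment mediator, not a confounder. Stratifying on it would bias the estimate; the causal effect is the crude pooled difference.
So P(outcome | do(Variant M)) is just the pooled rate for Variant M: 30/150 = 0.200.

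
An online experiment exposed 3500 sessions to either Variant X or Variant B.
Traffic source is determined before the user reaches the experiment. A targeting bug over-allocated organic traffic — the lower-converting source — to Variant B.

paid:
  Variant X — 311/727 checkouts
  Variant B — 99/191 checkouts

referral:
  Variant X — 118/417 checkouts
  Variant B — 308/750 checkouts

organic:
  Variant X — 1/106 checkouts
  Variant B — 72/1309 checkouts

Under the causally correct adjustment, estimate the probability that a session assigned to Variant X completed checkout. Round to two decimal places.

0.21

Within every traffic source level Variant B has the higher rate, yet pooled Variant X does — Simpson's reversal.
Nothing the variant does changes traffic source; the imbalance is an allocation artefact. With traffic source also predicting the outcome, the pooled figure is confounded, and the within-stratum comparison is the causal one.
Standardising Variant X to the population traffic source mix: 0.262·311/727 + 0.333·118/417 + 0.404·1/106 = 0.210.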